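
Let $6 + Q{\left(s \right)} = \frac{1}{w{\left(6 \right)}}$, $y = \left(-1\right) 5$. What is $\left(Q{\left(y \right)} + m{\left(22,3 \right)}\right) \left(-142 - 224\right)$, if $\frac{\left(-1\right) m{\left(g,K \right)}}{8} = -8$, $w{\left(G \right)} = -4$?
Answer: $- \frac{42273}{2} \approx -21137.0$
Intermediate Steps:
$y = -5$
$m{\left(g,K \right)} = 64$ ($m{\left(g,K \right)} = \left(-8\right) \left(-8\right) = 64$)
$Q{\left(s \right)} = - \frac{25}{4}$ ($Q{\left(s \right)} = -6 + \frac{1}{-4} = -6 - \frac{1}{4} = - \frac{25}{4}$)
$\left(Q{\left(y \right)} + m{\left(22,3 \right)}\right) \left(-142 - 224\right) = \left(- \frac{25}{4} + 64\right) \left(-142 - 224\right) = \frac{231 \left(-142 - 224\right)}{4} = \frac{231}{4} \left(-366\right) = - \frac{42273}{2}$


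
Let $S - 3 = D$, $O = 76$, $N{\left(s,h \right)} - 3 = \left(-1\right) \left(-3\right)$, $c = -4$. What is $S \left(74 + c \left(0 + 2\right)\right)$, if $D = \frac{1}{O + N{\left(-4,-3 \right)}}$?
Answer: $\frac{8151}{41} \approx 198.8$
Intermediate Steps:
$N{\left(s,h \right)} = 6$ ($N{\left(s,h \right)} = 3 - -3 = 3 + 3 = 6$)
$D = \frac{1}{82}$ ($D = \frac{1}{76 + 6} = \frac{1}{82} \approx 0.012195$)
$S = \frac{247}{82}$ ($S = 3 + \frac{1}{82} = \frac{247}{82} \approx 3.0122$)
$S \left(74 + c \left(0 + 2\right)\right) = \frac{247 \left(74 - 4 \left(0 + 2\right)\right)}{82} = \frac{247 \left(74 - 8\right)}{82} = \frac{247}{82} \cdot 66 = \frac{8151}{41}$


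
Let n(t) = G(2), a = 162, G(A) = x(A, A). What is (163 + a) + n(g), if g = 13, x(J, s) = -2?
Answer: 323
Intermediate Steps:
G(A) = -2
n(t) = -2
(163 + a) + n(g) = (163 + 162) - 2 = 325 - 2 = 323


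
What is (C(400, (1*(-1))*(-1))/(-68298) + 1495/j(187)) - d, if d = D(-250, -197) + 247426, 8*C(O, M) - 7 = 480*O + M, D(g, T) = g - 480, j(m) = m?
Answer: -3150636099973/12771726 ≈ -2.4669e+5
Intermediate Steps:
D(g, T) = -480 + g
C(O, M) = 7/8 + 60*O + M/8 (C(O, M) = 7/8 + (480*O + M)/8 = 7/8 + (M + 480*O)/8 = 7/8 + (60*O + M/8) = 7/8 + 60*O + M/8)
d = 246696 (d = (-480 - 250) + 247426 = -730 + 247426 = 246696)
(C(400, (1*(-1))*(-1))/(-68298) + 1495/j(187)) - d = ((7/8 + 60*400 + ((1*(-1))*(-1))/8)/(-68298) + 1495/187) - 1*246696 = ((7/8 + 24000 + (-1*(-1))/8)*(-1/68298) + 1495*(1/187)) - 246696 = ((7/8 + 24000 + (⅛)*1)*(-1/68298) + 1495/187) - 246696 = ((7/8 + 24000 + ⅛)*(-1/68298) + 1495/187) - 246696 = (24001*(-1/68298) + 1495/187) - 246696 = (-24001/68298 + 1495/187) - 246696 = 97617323/12771726 - 246696 = -3150636099973/12771726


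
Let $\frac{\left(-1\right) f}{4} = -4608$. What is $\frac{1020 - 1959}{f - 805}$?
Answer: $- \frac{939}{17627} \approx -0.053271$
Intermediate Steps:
$f = 18432$ ($f = \left(-4\right) \left(-4608\right) = 18432$)
$\frac{1020 - 1959}{f - 805} = \frac{1020 - 1959}{18432 - 805} = - \frac{939}{17627}$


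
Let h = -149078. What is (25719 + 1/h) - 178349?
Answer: -22753775141/149078 ≈ -1.5263e+5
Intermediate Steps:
(25719 + 1/h) - 178349 = (25719 + 1/(-149078)) - 178349 = (25719 - 1/149078) - 178349 = 3834137081/149078 - 178349 = -22753775141/149078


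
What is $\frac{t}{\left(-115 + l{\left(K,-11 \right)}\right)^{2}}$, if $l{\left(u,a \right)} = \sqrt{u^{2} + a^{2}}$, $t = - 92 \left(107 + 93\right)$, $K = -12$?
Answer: $- \frac{155135}{104976} - \frac{2645 \sqrt{265}}{104976} \approx -1.888$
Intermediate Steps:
$t = -18400$ ($t = \left(-92\right) 200 = -18400$)
$l{\left(u,a \right)} = \sqrt{a^{2} + u^{2}}$
$\frac{t}{\left(-115 + l{\left(K,-11 \right)}\right)^{2}} = - \frac{18400}{\left(-115 + \sqrt{\left(-11\right)^{2} + \left(-12\right)^{2}}\right)^{2}} = - \frac{18400}{\left(-115 + \sqrt{121 + 144}\right)^{2}} = - \frac{18400}{\left(-115 + \sqrt{265}\right)^{2}}$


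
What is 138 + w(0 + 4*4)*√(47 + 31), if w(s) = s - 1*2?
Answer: 138 + 14*√78 ≈ 261.64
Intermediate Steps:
w(s) = -2 + s (w(s) = s - 2 = -2 + s)
138 + w(0 + 4*4)*√(47 + 31) = 138 + (-2 + (0 + 4*4))*√(47 + 31) = 138 + (-2 + (0 + 16))*√78 = 138 + (-2 + 16)*√78 = 138 + 14*√78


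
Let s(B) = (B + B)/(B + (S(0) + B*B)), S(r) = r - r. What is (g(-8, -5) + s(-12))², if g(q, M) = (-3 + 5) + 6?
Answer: 7396/121 ≈ 61.124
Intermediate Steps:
S(r) = 0
g(q, M) = 8 (g(q, M) = 2 + 6 = 8)
s(B) = 2*B/(B + B²) (s(B) = (B + B)/(B + (0 + B*B)) = (2*B)/(B + (0 + B²)) = (2*B)/(B + B²) = 2*B/(B + B²))
(g(-8, -5) + s(-12))² = (8 + 2/(1 - 12))² = (8 + 2/(-11))² = (8 + 2*(-1/11))² = (8 - 2/11)² = (86/11)² = 7396/121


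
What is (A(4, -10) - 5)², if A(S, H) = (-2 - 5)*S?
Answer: 1089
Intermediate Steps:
A(S, H) = -7*S
(A(4, -10) - 5)² = (-7*4 - 5)² = (-28 - 5)² = (-33)² = 1089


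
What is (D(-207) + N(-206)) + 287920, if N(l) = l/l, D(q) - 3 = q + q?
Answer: 287510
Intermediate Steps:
D(q) = 3 + 2*q (D(q) = 3 + (q + q) = 3 + 2*q)
N(l) = 1
(D(-207) + N(-206)) + 287920 = ((3 + 2*(-207)) + 1) + 287920 = ((3 - 414) + 1) + 287920 = (-411 + 1) + 287920 = -410 + 287920 = 287510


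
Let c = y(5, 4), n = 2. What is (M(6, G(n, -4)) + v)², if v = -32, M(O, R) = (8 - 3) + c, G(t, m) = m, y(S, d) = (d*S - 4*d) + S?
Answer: 324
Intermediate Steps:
y(S, d) = S - 4*d + S*d (y(S, d) = (S*d - 4*d) + S = (-4*d + S*d) + S = S - 4*d + S*d)
c = 9 (c = 5 - 4*4 + 5*4 = 5 - 16 + 20 = 9)
M(O, R) = 14 (M(O, R) = (8 - 3) + 9 = 5 + 9 = 14)
(M(6, G(n, -4)) + v)² = (14 - 32)² = (-18)² = 324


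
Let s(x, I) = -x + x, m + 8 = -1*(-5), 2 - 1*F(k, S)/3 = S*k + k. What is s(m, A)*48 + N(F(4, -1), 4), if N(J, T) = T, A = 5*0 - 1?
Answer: 4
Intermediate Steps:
F(k, S) = 6 - 3*k - 3*S*k (F(k, S) = 6 - 3*(S*k + k) = 6 - 3*(k + S*k) = 6 + (-3*k - 3*S*k) = 6 - 3*k - 3*S*k)
m = -3 (m = -8 - 1*(-5) = -8 + 5 = -3)
A = -1 (A = 0 - 1 = -1)
s(x, I) = 0
s(m, A)*48 + N(F(4, -1), 4) = 0*48 + 4 = 0 + 4 = 4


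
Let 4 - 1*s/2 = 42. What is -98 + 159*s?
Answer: -12182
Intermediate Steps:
s = -76 (s = 8 - 2*42 = 8 - 84 = -76)
-98 + 159*s = -98 + 159*(-76) = -98 - 12084 = -12182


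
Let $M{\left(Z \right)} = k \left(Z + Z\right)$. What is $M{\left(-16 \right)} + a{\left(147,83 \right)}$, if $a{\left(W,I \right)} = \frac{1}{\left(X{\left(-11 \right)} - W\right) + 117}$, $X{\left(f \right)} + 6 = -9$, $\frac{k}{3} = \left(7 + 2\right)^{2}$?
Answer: $- \frac{349921}{45} \approx -7776.0$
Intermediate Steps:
$k = 243$ ($k = 3 \left(7 + 2\right)^{2} = 3 \cdot 9^{2} = 3 \cdot 81 = 243$)
$X{\left(f \right)} = -15$ ($X{\left(f \right)} = -6 - 9 = -15$)
$a{\left(W,I \right)} = \frac{1}{102 - W}$ ($a{\left(W,I \right)} = \frac{1}{\left(-15 - W\right) + 117} = \frac{1}{102 - W}$)
$M{\left(Z \right)} = 486 Z$ ($M{\left(Z \right)} = 243 \left(Z + Z\right) = 243 \cdot 2 Z = 486 Z$)
$M{\left(-16 \right)} + a{\left(147,83 \right)} = 486 \left(-16\right) - \frac{1}{-102 + 147} = -7776 - \frac{1}{45} = - \frac{349921}{45}$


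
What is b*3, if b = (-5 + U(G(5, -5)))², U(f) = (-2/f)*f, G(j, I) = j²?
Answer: 147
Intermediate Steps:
U(f) = -2
b = 49 (b = (-5 - 2)² = (-7)² = 49)
b*3 = 49*3 = 147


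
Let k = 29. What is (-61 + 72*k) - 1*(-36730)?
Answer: 38757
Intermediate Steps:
(-61 + 72*k) - 1*(-36730) = (-61 + 72*29) - 1*(-36730) = (-61 + 2088) + 36730 = 2027 + 36730 = 38757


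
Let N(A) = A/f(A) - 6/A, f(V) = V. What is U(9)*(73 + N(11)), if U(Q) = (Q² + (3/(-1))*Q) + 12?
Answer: 4848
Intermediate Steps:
N(A) = 1 - 6/A (N(A) = A/A - 6/A = 1 - 6/A)
U(Q) = 12 + Q² - 3*Q (U(Q) = (Q² + (3*(-1))*Q) + 12 = (Q² - 3*Q) + 12 = 12 + Q² - 3*Q)
U(9)*(73 + N(11)) = (12 + 9² - 3*9)*(73 + (-6 + 11)/11) = (12 + 81 - 27)*(73 + (1/11)*5) = 66*(73 + 5/11) = 66*(808/11) = 4848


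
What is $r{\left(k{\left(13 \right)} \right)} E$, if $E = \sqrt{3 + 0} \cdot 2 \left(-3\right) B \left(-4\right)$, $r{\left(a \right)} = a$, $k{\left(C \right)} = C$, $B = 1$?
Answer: $312 \sqrt{3} \approx 540.4$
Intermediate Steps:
$E = 24 \sqrt{3}$ ($E = \sqrt{3 + 0} \cdot 2 \left(-3\right) 1 \left(-4\right) = \sqrt{3} \cdot 2 \left(-3\right) 1 \left(-4\right) = 2 \sqrt{3} \left(-3\right) 1 \left(-4\right) = - 6 \sqrt{3} \cdot 1 \left(-4\right) = - 6 \sqrt{3} \left(-4\right) = 24 \sqrt{3} \approx 41.569$)
$r{\left(k{\left(13 \right)} \right)} E = 13 \cdot 24 \sqrt{3} = 312 \sqrt{3}$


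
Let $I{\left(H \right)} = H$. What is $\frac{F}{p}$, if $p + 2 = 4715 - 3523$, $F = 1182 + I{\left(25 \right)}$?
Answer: $\frac{71}{70} \approx 1.0143$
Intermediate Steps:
$F = 1207$ ($F = 1182 + 25 = 1207$)
$p = 1190$ ($p = -2 + \left(4715 - 3523\right) = -2 + 1192 = 1190$)
$\frac{F}{p} = \frac{1207}{1190} = 1207 \cdot \frac{1}{1190} = \frac{71}{70}$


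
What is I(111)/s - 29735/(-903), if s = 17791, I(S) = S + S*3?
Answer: 529416317/16065273 ≈ 32.954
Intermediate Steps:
I(S) = 4*S (I(S) = S + 3*S = 4*S)
I(111)/s - 29735/(-903) = (4*111)/17791 - 29735/(-903) = 444*(1/17791) - 29735*(-1/903) = 444/17791 + 29735/903 = 529416317/16065273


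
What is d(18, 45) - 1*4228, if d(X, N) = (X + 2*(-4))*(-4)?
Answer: -4268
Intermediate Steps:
d(X, N) = 32 - 4*X (d(X, N) = (X - 8)*(-4) = (-8 + X)*(-4) = 32 - 4*X)
d(18, 45) - 1*4228 = (32 - 4*18) - 1*4228 = (32 - 72) - 4228 = -40 - 4228 = -4268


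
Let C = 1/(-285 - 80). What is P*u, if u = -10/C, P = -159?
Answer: -580350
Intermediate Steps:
C = -1/365 (C = 1/(-365) = -1/365 ≈ -0.0027397)
u = 3650 (u = -10/(-1/365) = -10*(-365) = 3650)
P*u = -159*3650 = -580350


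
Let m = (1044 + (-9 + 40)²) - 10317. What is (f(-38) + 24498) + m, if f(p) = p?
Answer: 16148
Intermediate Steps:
m = -8312 (m = (1044 + 31²) - 10317 = (1044 + 961) - 10317 = 2005 - 10317 = -8312)
(f(-38) + 24498) + m = (-38 + 24498) - 8312 = 24460 - 8312 = 16148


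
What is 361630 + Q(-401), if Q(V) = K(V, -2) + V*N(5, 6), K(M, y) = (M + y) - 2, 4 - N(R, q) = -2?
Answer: 358819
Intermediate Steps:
N(R, q) = 6 (N(R, q) = 4 - 1*(-2) = 4 + 2 = 6)
K(M, y) = -2 + M + y
Q(V) = -4 + 7*V (Q(V) = (-2 + V - 2) + V*6 = (-4 + V) + 6*V = -4 + 7*V)
361630 + Q(-401) = 361630 + (-4 + 7*(-401)) = 361630 + (-4 - 2807) = 361630 - 2811 = 358819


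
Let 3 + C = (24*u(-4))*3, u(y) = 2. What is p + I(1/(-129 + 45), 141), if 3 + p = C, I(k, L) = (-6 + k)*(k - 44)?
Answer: 2840713/7056 ≈ 402.60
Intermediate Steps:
I(k, L) = (-44 + k)*(-6 + k) (I(k, L) = (-6 + k)*(-44 + k) = (-44 + k)*(-6 + k))
C = 141 (C = -3 + (24*2)*3 = -3 + 48*3 = -3 + 144 = 141)
p = 138 (p = -3 + 141 = 138)
p + I(1/(-129 + 45), 141) = 138 + (264 + (1/(-129 + 45))² - 50/(-129 + 45)) = 138 + (264 + (1/(-84))² - 50/(-84)) = 138 + (264 + (-1/84)² - 50*(-1/84)) = 138 + (264 + 1/7056 + 25/42) = 138 + 1866985/7056 = 2840713/7056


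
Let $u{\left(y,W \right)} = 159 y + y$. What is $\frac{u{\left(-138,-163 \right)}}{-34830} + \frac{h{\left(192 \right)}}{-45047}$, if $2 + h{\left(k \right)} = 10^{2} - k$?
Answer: $\frac{33263726}{52299567} \approx 0.63602$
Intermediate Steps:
$h{\left(k \right)} = 98 - k$ ($h{\left(k \right)} = -2 - \left(-100 + k\right) = 98 - k$)
$u{\left(y,W \right)} = 160 y$
$\frac{u{\left(-138,-163 \right)}}{-34830} + \frac{h{\left(192 \right)}}{-45047} = \frac{160 \left(-138\right)}{-34830} + \frac{98 - 192}{-45047} = \left(-22080\right) \left(- \frac{1}{34830}\right) + \left(98 - 192\right) \left(- \frac{1}{45047}\right) = \frac{736}{1161} - - \frac{94}{45047} = \frac{736}{1161} + \frac{94}{45047} = \frac{33263726}{52299567}$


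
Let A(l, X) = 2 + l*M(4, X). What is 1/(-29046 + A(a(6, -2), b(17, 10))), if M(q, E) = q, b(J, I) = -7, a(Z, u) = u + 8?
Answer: -1/29020 ≈ -3.4459e-5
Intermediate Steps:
a(Z, u) = 8 + u
A(l, X) = 2 + 4*l (A(l, X) = 2 + l*4 = 2 + 4*l)
1/(-29046 + A(a(6, -2), b(17, 10))) = 1/(-29046 + (2 + 4*(8 - 2))) = 1/(-29046 + (2 + 4*6)) = 1/(-29046 + (2 + 24)) = 1/(-29046 + 26) = 1/(-29020) = -1/29020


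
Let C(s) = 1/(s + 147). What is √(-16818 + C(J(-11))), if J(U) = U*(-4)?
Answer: I*√613537267/191 ≈ 129.68*I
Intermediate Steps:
J(U) = -4*U
C(s) = 1/(147 + s)
√(-16818 + C(J(-11))) = √(-16818 + 1/(147 - 4*(-11))) = √(-16818 + 1/(147 + 44)) = √(-16818 + 1/191) = √(-3212237/191) = I*√613537267/191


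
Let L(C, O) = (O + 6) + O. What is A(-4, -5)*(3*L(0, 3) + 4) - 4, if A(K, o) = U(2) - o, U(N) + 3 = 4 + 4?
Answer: 396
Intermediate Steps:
U(N) = 5 (U(N) = -3 + (4 + 4) = -3 + 8 = 5)
L(C, O) = 6 + 2*O (L(C, O) = (6 + O) + O = 6 + 2*O)
A(K, o) = 5 - o
A(-4, -5)*(3*L(0, 3) + 4) - 4 = (5 - 1*(-5))*(3*(6 + 2*3) + 4) - 4 = (5 + 5)*(3*(6 + 6) + 4) - 4 = 10*(3*12 + 4) - 4 = 10*(36 + 4) - 4 = 10*40 - 4 = 400 - 4 = 396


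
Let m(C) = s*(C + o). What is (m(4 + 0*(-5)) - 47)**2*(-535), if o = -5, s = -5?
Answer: -943740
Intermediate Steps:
m(C) = 25 - 5*C (m(C) = -5*(C - 5) = -5*(-5 + C) = 25 - 5*C)
(m(4 + 0*(-5)) - 47)**2*(-535) = ((25 - 5*(4 + 0*(-5))) - 47)**2*(-535) = ((25 - 5*(4 + 0)) - 47)**2*(-535) = ((25 - 5*4) - 47)**2*(-535) = ((25 - 20) - 47)**2*(-535) = (5 - 47)**2*(-535) = (-42)**2*(-535) = 1764*(-535) = -943740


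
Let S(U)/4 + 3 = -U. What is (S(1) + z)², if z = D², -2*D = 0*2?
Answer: 256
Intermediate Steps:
D = 0 (D = -0*2 = -½*0 = 0)
S(U) = -12 - 4*U (S(U) = -12 + 4*(-U) = -12 - 4*U)
z = 0 (z = 0² = 0)
(S(1) + z)² = ((-12 - 4*1) + 0)² = ((-12 - 4) + 0)² = (-16 + 0)² = (-16)² = 256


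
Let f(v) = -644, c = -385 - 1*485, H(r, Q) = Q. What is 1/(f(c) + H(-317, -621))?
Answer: -1/1265 ≈ -0.00079051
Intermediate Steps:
c = -870 (c = -385 - 485 = -870)
1/(f(c) + H(-317, -621)) = 1/(-644 - 621) = 1/(-1265) = -1/1265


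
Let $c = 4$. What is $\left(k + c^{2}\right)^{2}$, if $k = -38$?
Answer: $484$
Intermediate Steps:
$\left(k + c^{2}\right)^{2} = \left(-38 + 4^{2}\right)^{2} = \left(-38 + 16\right)^{2} = \left(-22\right)^{2} = 484$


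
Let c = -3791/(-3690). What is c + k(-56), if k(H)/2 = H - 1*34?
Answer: -660409/3690 ≈ -178.97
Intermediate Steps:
k(H) = -68 + 2*H (k(H) = 2*(H - 1*34) = 2*(H - 34) = 2*(-34 + H) = -68 + 2*H)
c = 3791/3690 (c = -3791*(-1/3690) = 3791/3690 ≈ 1.0274)
c + k(-56) = 3791/3690 + (-68 + 2*(-56)) = 3791/3690 + (-68 - 112) = 3791/3690 - 180 = -660409/3690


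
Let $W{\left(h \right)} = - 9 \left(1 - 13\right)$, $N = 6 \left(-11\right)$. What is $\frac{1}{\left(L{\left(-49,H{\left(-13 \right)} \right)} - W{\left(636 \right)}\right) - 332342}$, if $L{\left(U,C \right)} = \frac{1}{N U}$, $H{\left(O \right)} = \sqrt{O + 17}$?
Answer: $- \frac{3234}{1075143299} \approx -3.008 \cdot 10^{-6}$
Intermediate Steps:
$N = -66$
$W{\left(h \right)} = 108$ ($W{\left(h \right)} = \left(-9\right) \left(-12\right) = 108$)
$H{\left(O \right)} = \sqrt{17 + O}$
$L{\left(U,C \right)} = - \frac{1}{66 U}$ ($L{\left(U,C \right)} = \frac{1}{\left(-66\right) U} = - \frac{1}{66 U}$)
$\frac{1}{\left(L{\left(-49,H{\left(-13 \right)} \right)} - W{\left(636 \right)}\right) - 332342} = \frac{1}{\left(- \frac{1}{66 \left(-49\right)} - 108\right) - 332342} = \frac{1}{\left(\left(- \frac{1}{66}\right) \left(- \frac{1}{49}\right) - 108\right) - 332342} = \frac{1}{\left(\frac{1}{3234} - 108\right) - 332342} = \frac{1}{- \frac{349271}{3234} - 332342} = \frac{1}{- \frac{1075143299}{3234}} = - \frac{3234}{1075143299}$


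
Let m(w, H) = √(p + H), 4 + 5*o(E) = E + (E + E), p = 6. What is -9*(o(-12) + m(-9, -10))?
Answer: 72 - 18*I ≈ 72.0 - 18.0*I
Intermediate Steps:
o(E) = -⅘ + 3*E/5 (o(E) = -⅘ + (E + (E + E))/5 = -⅘ + (E + 2*E)/5 = -⅘ + (3*E)/5 = -⅘ + 3*E/5)
m(w, H) = √(6 + H)
-9*(o(-12) + m(-9, -10)) = -9*((-⅘ + (⅗)*(-12)) + √(6 - 10)) = -9*((-⅘ - 36/5) + √(-4)) = -9*(-8 + 2*I) = 72 - 18*I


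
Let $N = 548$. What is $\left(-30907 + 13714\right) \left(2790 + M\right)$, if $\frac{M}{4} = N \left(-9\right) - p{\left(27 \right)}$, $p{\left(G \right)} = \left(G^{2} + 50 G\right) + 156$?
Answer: $444920454$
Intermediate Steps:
$p{\left(G \right)} = 156 + G^{2} + 50 G$
$M = -28668$ ($M = 4 \left(548 \left(-9\right) - \left(156 + 27^{2} + 50 \cdot 27\right)\right) = 4 \left(-4932 - \left(156 + 729 + 1350\right)\right) = 4 \left(-4932 - 2235\right) = 4 \left(-7167\right) = -28668$)
$\left(-30907 + 13714\right) \left(2790 + M\right) = \left(-30907 + 13714\right) \left(2790 - 28668\right) = \left(-17193\right) \left(-25878\right) = 444920454$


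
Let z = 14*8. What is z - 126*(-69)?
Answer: 8806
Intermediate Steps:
z = 112
z - 126*(-69) = 112 - 126*(-69) = 112 + 8694 = 8806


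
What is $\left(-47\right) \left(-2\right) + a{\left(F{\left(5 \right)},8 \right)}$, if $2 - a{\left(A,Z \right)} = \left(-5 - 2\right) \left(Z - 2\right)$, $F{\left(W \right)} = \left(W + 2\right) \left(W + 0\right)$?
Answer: $138$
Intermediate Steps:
$F{\left(W \right)} = W \left(2 + W\right)$ ($F{\left(W \right)} = \left(2 + W\right) W = W \left(2 + W\right)$)
$a{\left(A,Z \right)} = -12 + 7 Z$ ($a{\left(A,Z \right)} = 2 - \left(-5 - 2\right) \left(Z - 2\right) = 2 - - 7 \left(-2 + Z\right) = 2 - \left(14 - 7 Z\right) = 2 + \left(-14 + 7 Z\right) = -12 + 7 Z$)
$\left(-47\right) \left(-2\right) + a{\left(F{\left(5 \right)},8 \right)} = \left(-47\right) \left(-2\right) + \left(-12 + 7 \cdot 8\right) = 94 + \left(-12 + 56\right) = 94 + 44 = 138$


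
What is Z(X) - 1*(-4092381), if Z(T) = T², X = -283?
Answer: 4172470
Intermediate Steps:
Z(X) - 1*(-4092381) = (-283)² - 1*(-4092381) = 80089 + 4092381 = 4172470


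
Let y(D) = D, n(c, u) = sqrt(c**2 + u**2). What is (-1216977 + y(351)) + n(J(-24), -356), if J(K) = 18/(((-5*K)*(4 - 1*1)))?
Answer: -1216626 + sqrt(50694401)/20 ≈ -1.2163e+6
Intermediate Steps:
J(K) = -6/(5*K) (J(K) = 18/(((-5*K)*(4 - 1))) = 18/((-5*K*3)) = 18/((-15*K)) = 18*(-1/(15*K)) = -6/(5*K))
(-1216977 + y(351)) + n(J(-24), -356) = (-1216977 + 351) + sqrt((-6/5/(-24))**2 + (-356)**2) = -1216626 + sqrt((-6/5*(-1/24))**2 + 126736) = -1216626 + sqrt((1/20)**2 + 126736) = -1216626 + sqrt(1/400 + 126736) = -1216626 + sqrt(50694401/400) = -1216626 + sqrt(50694401)/20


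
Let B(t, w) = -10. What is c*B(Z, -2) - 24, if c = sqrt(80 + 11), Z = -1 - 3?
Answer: -24 - 10*sqrt(91) ≈ -119.39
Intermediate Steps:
Z = -4
c = sqrt(91) ≈ 9.5394
c*B(Z, -2) - 24 = sqrt(91)*(-10) - 24 = -10*sqrt(91) - 24 = -24 - 10*sqrt(91)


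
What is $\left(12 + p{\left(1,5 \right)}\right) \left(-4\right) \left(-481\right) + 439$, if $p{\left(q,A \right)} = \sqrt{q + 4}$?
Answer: $23527 + 1924 \sqrt{5} \approx 27829.0$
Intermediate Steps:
$p{\left(q,A \right)} = \sqrt{4 + q}$
$\left(12 + p{\left(1,5 \right)}\right) \left(-4\right) \left(-481\right) + 439 = \left(12 + \sqrt{4 + 1}\right) \left(-4\right) \left(-481\right) + 439 = \left(12 + \sqrt{5}\right) \left(-4\right) \left(-481\right) + 439 = \left(-48 - 4 \sqrt{5}\right) \left(-481\right) + 439 = \left(23088 + 1924 \sqrt{5}\right) + 439 = 23527 + 1924 \sqrt{5}$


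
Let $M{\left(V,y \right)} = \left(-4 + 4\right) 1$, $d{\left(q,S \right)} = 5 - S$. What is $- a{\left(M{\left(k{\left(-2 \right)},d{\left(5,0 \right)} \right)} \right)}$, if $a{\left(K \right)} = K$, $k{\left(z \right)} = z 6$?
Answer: $0$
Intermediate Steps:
$k{\left(z \right)} = 6 z$
$M{\left(V,y \right)} = 0$ ($M{\left(V,y \right)} = 0 \cdot 1 = 0$)
$- a{\left(M{\left(k{\left(-2 \right)},d{\left(5,0 \right)} \right)} \right)} = \left(-1\right) 0 = 0$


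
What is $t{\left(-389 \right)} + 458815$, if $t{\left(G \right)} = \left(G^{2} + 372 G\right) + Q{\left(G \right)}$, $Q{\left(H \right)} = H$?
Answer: $465039$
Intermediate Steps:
$t{\left(G \right)} = G^{2} + 373 G$ ($t{\left(G \right)} = \left(G^{2} + 372 G\right) + G = G^{2} + 373 G$)
$t{\left(-389 \right)} + 458815 = - 389 \left(373 - 389\right) + 458815 = \left(-389\right) \left(-16\right) + 458815 = 6224 + 458815 = 465039$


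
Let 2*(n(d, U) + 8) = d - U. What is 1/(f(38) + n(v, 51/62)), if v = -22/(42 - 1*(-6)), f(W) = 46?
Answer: 1488/55591 ≈ 0.026767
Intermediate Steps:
v = -11/24 (v = -22/(42 + 6) = -22/48 = -22*1/48 = -11/24 ≈ -0.45833)
n(d, U) = -8 + d/2 - U/2 (n(d, U) = -8 + (d - U)/2 = -8 + (d/2 - U/2) = -8 + d/2 - U/2)
1/(f(38) + n(v, 51/62)) = 1/(46 + (-8 + (1/2)*(-11/24) - 51/(2*62))) = 1/(46 + (-8 - 11/48 - 51/(2*62))) = 1/(46 + (-8 - 11/48 - 1/2*51/62)) = 1/(46 + (-8 - 11/48 - 51/124)) = 1/(46 - 12857/1488) = 1/(55591/1488) = 1488/55591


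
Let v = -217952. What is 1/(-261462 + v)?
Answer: -1/479414 ≈ -2.0859e-6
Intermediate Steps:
1/(-261462 + v) = 1/(-261462 - 217952) = 1/(-479414) = -1/479414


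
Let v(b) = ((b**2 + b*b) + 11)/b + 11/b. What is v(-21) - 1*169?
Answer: -4453/21 ≈ -212.05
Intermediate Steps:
v(b) = 11/b + (11 + 2*b**2)/b (v(b) = ((b**2 + b**2) + 11)/b + 11/b = (2*b**2 + 11)/b + 11/b = (11 + 2*b**2)/b + 11/b = 11/b + (11 + 2*b**2)/b)
v(-21) - 1*169 = (2*(-21) + 22/(-21)) - 1*169 = (-42 + 22*(-1/21)) - 169 = (-42 - 22/21) - 169 = -904/21 - 169 = -4453/21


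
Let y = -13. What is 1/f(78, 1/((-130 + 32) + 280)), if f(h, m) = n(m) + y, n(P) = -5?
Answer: -1/18 ≈ -0.055556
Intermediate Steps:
f(h, m) = -18 (f(h, m) = -5 - 13 = -18)
1/f(78, 1/((-130 + 32) + 280)) = 1/(-18) = -1/18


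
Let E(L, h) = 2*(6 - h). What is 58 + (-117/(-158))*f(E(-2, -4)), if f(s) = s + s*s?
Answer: 29152/79 ≈ 369.01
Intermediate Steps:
E(L, h) = 12 - 2*h
f(s) = s + s²
58 + (-117/(-158))*f(E(-2, -4)) = 58 + (-117/(-158))*((12 - 2*(-4))*(1 + (12 - 2*(-4)))) = 58 + (-117*(-1/158))*((12 + 8)*(1 + (12 + 8))) = 58 + 117*(20*(1 + 20))/158 = 58 + 117*(20*21)/158 = 58 + (117/158)*420 = 58 + 24570/79 = 29152/79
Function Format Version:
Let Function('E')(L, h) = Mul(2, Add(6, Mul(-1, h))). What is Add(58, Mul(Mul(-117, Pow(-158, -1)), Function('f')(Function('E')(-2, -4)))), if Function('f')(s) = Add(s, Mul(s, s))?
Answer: Rational(29152, 79) ≈ 369.01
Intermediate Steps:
Function('E')(L, h) = Add(12, Mul(-2, h))
Function('f')(s) = Add(s, Pow(s, 2))
Add(58, Mul(Mul(-117, Pow(-158, -1)), Function('f')(Function('E')(-2, -4)))) = Add(58, Mul(Mul(-117, Pow(-158, -1)), Mul(Add(12, Mul(-2, -4)), Add(1, Add(12, Mul(-2, -4)))))) = Add(58, Mul(Mul(-117, Rational(-1, 158)), Mul(Add(12, 8), Add(1, Add(12, 8))))) = Add(58, Mul(Rational(117, 158), Mul(20, Add(1, 20)))) = Add(58, Mul(Rational(117, 158), Mul(20, 21))) = Add(58, Mul(Rational(117, 158), 420)) = Add(58, Rational(24570, 79)) = Rational(29152, 79)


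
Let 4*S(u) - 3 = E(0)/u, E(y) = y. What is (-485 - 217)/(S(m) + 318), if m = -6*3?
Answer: -936/425 ≈ -2.2024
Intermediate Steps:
m = -18
S(u) = ¾ (S(u) = ¾ + (0/u)/4 = ¾ + (¼)*0 = ¾ + 0 = ¾)
(-485 - 217)/(S(m) + 318) = (-485 - 217)/(¾ + 318) = -702/1275/4 = -702*4/1275 = -936/425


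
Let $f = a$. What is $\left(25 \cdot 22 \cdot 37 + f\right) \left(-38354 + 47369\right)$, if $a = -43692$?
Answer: $-210428130$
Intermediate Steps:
$f = -43692$
$\left(25 \cdot 22 \cdot 37 + f\right) \left(-38354 + 47369\right) = \left(25 \cdot 22 \cdot 37 - 43692\right) \left(-38354 + 47369\right) = \left(550 \cdot 37 - 43692\right) 9015 = \left(20350 - 43692\right) 9015 = \left(-23342\right) 9015 = -210428130$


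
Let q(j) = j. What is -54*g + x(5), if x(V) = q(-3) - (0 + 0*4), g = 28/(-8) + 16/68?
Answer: 2946/17 ≈ 173.29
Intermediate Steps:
g = -111/34 (g = 28*(-⅛) + 16*(1/68) = -7/2 + 4/17 = -111/34 ≈ -3.2647)
x(V) = -3 (x(V) = -3 - (0 + 0*4) = -3 - (0 + 0) = -3 - 1*0 = -3 + 0 = -3)
-54*g + x(5) = -54*(-111/34) - 3 = 2997/17 - 3 = 2946/17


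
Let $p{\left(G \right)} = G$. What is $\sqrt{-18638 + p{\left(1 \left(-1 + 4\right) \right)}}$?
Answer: $i \sqrt{18635} \approx 136.51 i$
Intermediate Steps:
$\sqrt{-18638 + p{\left(1 \left(-1 + 4\right) \right)}} = \sqrt{-18638 + 1 \left(-1 + 4\right)} = \sqrt{-18638 + 1 \cdot 3} = \sqrt{-18638 + 3} = \sqrt{-18635} = i \sqrt{18635}$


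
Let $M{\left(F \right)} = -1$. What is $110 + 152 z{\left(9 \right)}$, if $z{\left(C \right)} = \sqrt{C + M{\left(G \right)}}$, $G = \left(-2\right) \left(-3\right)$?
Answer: $110 + 304 \sqrt{2} \approx 539.92$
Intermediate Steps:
$G = 6$
$z{\left(C \right)} = \sqrt{-1 + C}$ ($z{\left(C \right)} = \sqrt{C - 1} = \sqrt{-1 + C}$)
$110 + 152 z{\left(9 \right)} = 110 + 152 \sqrt{-1 + 9} = 110 + 152 \sqrt{8} = 110 + 152 \cdot 2 \sqrt{2} = 110 + 304 \sqrt{2}$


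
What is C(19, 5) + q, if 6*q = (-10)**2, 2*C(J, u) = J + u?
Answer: 86/3 ≈ 28.667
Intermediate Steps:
C(J, u) = J/2 + u/2 (C(J, u) = (J + u)/2 = J/2 + u/2)
q = 50/3 (q = (1/6)*(-10)**2 = (1/6)*100 = 50/3 ≈ 16.667)
C(19, 5) + q = ((1/2)*19 + (1/2)*5) + 50/3 = (19/2 + 5/2) + 50/3 = 12 + 50/3 = 86/3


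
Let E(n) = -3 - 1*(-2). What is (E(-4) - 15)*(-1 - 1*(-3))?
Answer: -32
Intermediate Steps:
E(n) = -1 (E(n) = -3 + 2 = -1)
(E(-4) - 15)*(-1 - 1*(-3)) = (-1 - 15)*(-1 - 1*(-3)) = -16*(-1 + 3) = -16*2 = -32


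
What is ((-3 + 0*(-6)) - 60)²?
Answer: 3969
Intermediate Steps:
((-3 + 0*(-6)) - 60)² = ((-3 + 0) - 60)² = (-3 - 60)² = (-63)² = 3969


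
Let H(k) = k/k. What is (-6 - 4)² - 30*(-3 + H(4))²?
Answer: -20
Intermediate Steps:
H(k) = 1
(-6 - 4)² - 30*(-3 + H(4))² = (-6 - 4)² - 30*(-3 + 1)² = (-10)² - 30*(-2)² = 100 - 30*4 = 100 - 120 = -20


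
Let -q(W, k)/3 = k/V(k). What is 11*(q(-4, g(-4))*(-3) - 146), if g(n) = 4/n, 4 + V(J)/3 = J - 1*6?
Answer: -1603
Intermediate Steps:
V(J) = -30 + 3*J (V(J) = -12 + 3*(J - 1*6) = -12 + 3*(J - 6) = -12 + 3*(-6 + J) = -12 + (-18 + 3*J) = -30 + 3*J)
q(W, k) = -3*k/(-30 + 3*k)
11*(q(-4, g(-4))*(-3) - 146) = 11*(-4/(-4)/(-10 + 4/(-4))*(-3) - 146) = 11*(-4*(-¼)/(-10 + 4*(-¼))*(-3) - 146) = 11*(-1*(-1)/(-10 - 1)*(-3) - 146) = 11*(-1*(-1)/(-11)*(-3) - 146) = 11*(-1*(-1)*(-1/11)*(-3) - 146) = 11*(-1/11*(-3) - 146) = 11*(3/11 - 146) = 11*(-1603/11) = -1603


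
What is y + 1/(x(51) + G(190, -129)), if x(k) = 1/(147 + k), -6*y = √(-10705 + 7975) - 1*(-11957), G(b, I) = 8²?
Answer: -151529873/76038 - I*√2730/6 ≈ -1992.8 - 8.7082*I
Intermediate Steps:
G(b, I) = 64
y = -11957/6 - I*√2730/6 (y = -(√(-10705 + 7975) - 1*(-11957))/6 = -(√(-2730) + 11957)/6 = -(I*√2730 + 11957)/6 = -(11957 + I*√2730)/6 = -11957/6 - I*√2730/6 ≈ -1992.8 - 8.7082*I)
y + 1/(x(51) + G(190, -129)) = (-11957/6 - I*√2730/6) + 1/(1/(147 + 51) + 64) = (-11957/6 - I*√2730/6) + 1/(1/198 + 64) = (-11957/6 - I*√2730/6) + 1/(12673/198) = (-11957/6 - I*√2730/6) + 198/12673 = -151529873/76038 - I*√2730/6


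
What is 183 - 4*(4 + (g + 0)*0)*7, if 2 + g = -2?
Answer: 71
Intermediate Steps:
g = -4 (g = -2 - 2 = -4)
183 - 4*(4 + (g + 0)*0)*7 = 183 - 4*(4 + (-4 + 0)*0)*7 = 183 - 4*(4 - 4*0)*7 = 183 - 4*(4 + 0)*7 = 183 - 4*4*7 = 183 - 16*7 = 183 - 112 = 71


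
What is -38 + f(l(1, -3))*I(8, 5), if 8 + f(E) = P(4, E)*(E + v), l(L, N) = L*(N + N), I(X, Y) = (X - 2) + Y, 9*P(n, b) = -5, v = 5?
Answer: -1079/9 ≈ -119.89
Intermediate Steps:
P(n, b) = -5/9 (P(n, b) = (⅑)*(-5) = -5/9)
I(X, Y) = -2 + X + Y (I(X, Y) = (-2 + X) + Y = -2 + X + Y)
l(L, N) = 2*L*N (l(L, N) = L*(2*N) = 2*L*N)
f(E) = -97/9 - 5*E/9 (f(E) = -8 - 5*(E + 5)/9 = -8 - 5*(5 + E)/9 = -8 + (-25/9 - 5*E/9) = -97/9 - 5*E/9)
-38 + f(l(1, -3))*I(8, 5) = -38 + (-97/9 - 10*(-3)/9)*(-2 + 8 + 5) = -38 + (-97/9 - 5/9*(-6))*11 = -38 + (-97/9 + 10/3)*11 = -38 - 67/9*11 = -38 - 737/9 = -1079/9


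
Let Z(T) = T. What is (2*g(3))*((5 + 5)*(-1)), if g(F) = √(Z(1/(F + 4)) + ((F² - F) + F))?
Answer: -160*√7/7 ≈ -60.474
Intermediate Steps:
g(F) = √(F² + 1/(4 + F)) (g(F) = √(1/(F + 4) + ((F² - F) + F)) = √(1/(4 + F) + F²) = √(F² + 1/(4 + F)))
(2*g(3))*((5 + 5)*(-1)) = (2*√((1 + 3²*(4 + 3))/(4 + 3)))*((5 + 5)*(-1)) = (2*√((1 + 9*7)/7))*(10*(-1)) = (2*√((1 + 63)/7))*(-10) = (2*√((⅐)*64))*(-10) = (2*√(64/7))*(-10) = (2*(8*√7/7))*(-10) = (16*√7/7)*(-10) = -160*√7/7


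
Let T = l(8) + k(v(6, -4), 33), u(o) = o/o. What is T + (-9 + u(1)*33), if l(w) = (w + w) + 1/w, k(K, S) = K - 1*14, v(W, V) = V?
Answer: 177/8 ≈ 22.125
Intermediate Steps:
u(o) = 1
k(K, S) = -14 + K (k(K, S) = K - 14 = -14 + K)
l(w) = 1/w + 2*w (l(w) = 2*w + 1/w = 1/w + 2*w)
T = -15/8 (T = (1/8 + 2*8) + (-14 - 4) = (1/8 + 16) - 18 = 129/8 - 18 = -15/8 ≈ -1.8750)
T + (-9 + u(1)*33) = -15/8 + (-9 + 1*33) = -15/8 + (-9 + 33) = -15/8 + 24 = 177/8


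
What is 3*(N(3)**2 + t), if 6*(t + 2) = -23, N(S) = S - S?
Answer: -35/2 ≈ -17.500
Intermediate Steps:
N(S) = 0
t = -35/6 (t = -2 + (1/6)*(-23) = -2 - 23/6 = -35/6 ≈ -5.8333)
3*(N(3)**2 + t) = 3*(0**2 - 35/6) = 3*(0 - 35/6) = 3*(-35/6) = -35/2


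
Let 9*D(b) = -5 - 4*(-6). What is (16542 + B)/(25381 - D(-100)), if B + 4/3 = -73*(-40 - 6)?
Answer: 984/1255 ≈ 0.78406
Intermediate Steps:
B = 10070/3 (B = -4/3 - 73*(-40 - 6) = -4/3 - 73*(-46) = -4/3 + 3358 = 10070/3 ≈ 3356.7)
D(b) = 19/9 (D(b) = (-5 - 4*(-6))/9 = (-5 + 24)/9 = (1/9)*19 = 19/9)
(16542 + B)/(25381 - D(-100)) = (16542 + 10070/3)/(25381 - 1*19/9) = 59696/(3*(25381 - 19/9)) = 59696/(3*(228410/9)) = (59696/3)*(9/228410) = 984/1255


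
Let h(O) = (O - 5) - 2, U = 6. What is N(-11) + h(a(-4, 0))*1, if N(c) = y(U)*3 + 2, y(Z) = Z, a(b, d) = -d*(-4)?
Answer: 13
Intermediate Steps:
a(b, d) = 4*d
h(O) = -7 + O (h(O) = (-5 + O) - 2 = -7 + O)
N(c) = 20 (N(c) = 6*3 + 2 = 18 + 2 = 20)
N(-11) + h(a(-4, 0))*1 = 20 + (-7 + 4*0)*1 = 20 + (-7 + 0)*1 = 20 - 7*1 = 20 - 7 = 13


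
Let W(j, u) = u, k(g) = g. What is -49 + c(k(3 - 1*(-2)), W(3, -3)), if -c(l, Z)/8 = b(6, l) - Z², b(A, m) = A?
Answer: -25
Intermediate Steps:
c(l, Z) = -48 + 8*Z² (c(l, Z) = -8*(6 - Z²) = -48 + 8*Z²)
-49 + c(k(3 - 1*(-2)), W(3, -3)) = -49 + (-48 + 8*(-3)²) = -49 + (-48 + 8*9) = -49 + (-48 + 72) = -49 + 24 = -25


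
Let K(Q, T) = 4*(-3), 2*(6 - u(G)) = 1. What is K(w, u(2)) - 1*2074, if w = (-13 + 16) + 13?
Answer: -2086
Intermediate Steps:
u(G) = 11/2 (u(G) = 6 - ½*1 = 6 - ½ = 11/2)
w = 16 (w = 3 + 13 = 16)
K(Q, T) = -12
K(w, u(2)) - 1*2074 = -12 - 1*2074 = -12 - 2074 = -2086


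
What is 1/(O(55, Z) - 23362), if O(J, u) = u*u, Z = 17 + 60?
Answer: -1/17433 ≈ -5.7362e-5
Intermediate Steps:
Z = 77
O(J, u) = u²
1/(O(55, Z) - 23362) = 1/(77² - 23362) = 1/(5929 - 23362) = 1/(-17433) = -1/17433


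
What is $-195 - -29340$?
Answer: $29145$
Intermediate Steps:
$-195 - -29340 = -195 + 29340 = 29145$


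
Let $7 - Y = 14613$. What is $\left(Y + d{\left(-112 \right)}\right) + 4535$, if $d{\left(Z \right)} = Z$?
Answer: $-10183$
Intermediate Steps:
$Y = -14606$ ($Y = 7 - 14613 = -14606$)
$\left(Y + d{\left(-112 \right)}\right) + 4535 = \left(-14606 - 112\right) + 4535 = -14718 + 4535 = -10183$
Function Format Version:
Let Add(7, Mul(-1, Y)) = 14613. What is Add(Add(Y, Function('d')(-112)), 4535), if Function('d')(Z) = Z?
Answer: -10183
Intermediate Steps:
Y = -14606 (Y = Add(7, Mul(-1, 14613)) = Add(7, -14613) = -14606)
Add(Add(Y, Function('d')(-112)), 4535) = Add(Add(-14606, -112), 4535) = Add(-14718, 4535) = -10183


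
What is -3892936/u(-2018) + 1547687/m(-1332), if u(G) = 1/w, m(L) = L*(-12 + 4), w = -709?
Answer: 29411537893031/10656 ≈ 2.7601e+9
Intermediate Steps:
m(L) = -8*L (m(L) = L*(-8) = -8*L)
u(G) = -1/709 (u(G) = 1/(-709) = -1/709)
-3892936/u(-2018) + 1547687/m(-1332) = -3892936/(-1/709) + 1547687/((-8*(-1332))) = -3892936*(-709) + 1547687/10656 = 2760091624 + 1547687*(1/10656) = 2760091624 + 1547687/10656 = 29411537893031/10656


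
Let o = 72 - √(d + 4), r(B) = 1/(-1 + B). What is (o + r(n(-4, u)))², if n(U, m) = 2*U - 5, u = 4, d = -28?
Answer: 1009345/196 - 2014*I*√6/7 ≈ 5149.7 - 704.75*I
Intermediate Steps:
n(U, m) = -5 + 2*U
o = 72 - 2*I*√6 (o = 72 - √(-28 + 4) = 72 - √(-24) = 72 - 2*I*√6 ≈ 72.0 - 4.899*I)
(o + r(n(-4, u)))² = ((72 - 2*I*√6) + 1/(-1 + (-5 + 2*(-4))))² = ((72 - 2*I*√6) + 1/(-1 + (-5 - 8)))² = ((72 - 2*I*√6) + 1/(-1 - 13))² = ((72 - 2*I*√6) + 1/(-14))² = ((72 - 2*I*√6) - 1/14)² = (1007/14 - 2*I*√6)²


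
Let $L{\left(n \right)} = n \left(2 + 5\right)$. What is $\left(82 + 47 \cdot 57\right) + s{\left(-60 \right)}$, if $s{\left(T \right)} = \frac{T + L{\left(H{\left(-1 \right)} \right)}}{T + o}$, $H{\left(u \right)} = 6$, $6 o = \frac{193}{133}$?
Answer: $\frac{131678171}{47687} \approx 2761.3$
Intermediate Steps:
$o = \frac{193}{798}$ ($o = \frac{193 \cdot \frac{1}{133}}{6} = \frac{1}{6} \cdot \frac{193}{133} = \frac{193}{798} \approx 0.24185$)
$L{\left(n \right)} = 7 n$ ($L{\left(n \right)} = n 7 = 7 n$)
$s{\left(T \right)} = \frac{42 + T}{\frac{193}{798} + T}$ ($s{\left(T \right)} = \frac{T + 7 \cdot 6}{T + \frac{193}{798}} = \frac{T + 42}{\frac{193}{798} + T} = \frac{42 + T}{\frac{193}{798} + T}$)
$\left(82 + 47 \cdot 57\right) + s{\left(-60 \right)} = \left(82 + 47 \cdot 57\right) + \frac{798 \left(42 - 60\right)}{193 + 798 \left(-60\right)} = \left(82 + 2679\right) + 798 \frac{1}{193 - 47880} \left(-18\right) = 2761 + 798 \frac{1}{-47687} \left(-18\right) = 2761 + 798 \left(- \frac{1}{47687}\right) \left(-18\right) = 2761 + \frac{14364}{47687} = \frac{131678171}{47687}$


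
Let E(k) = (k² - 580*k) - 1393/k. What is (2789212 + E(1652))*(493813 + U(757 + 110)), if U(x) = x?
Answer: 133093235624390/59 ≈ 2.2558e+12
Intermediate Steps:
E(k) = k² - 1393/k - 580*k
(2789212 + E(1652))*(493813 + U(757 + 110)) = (2789212 + (-1393 + 1652²*(-580 + 1652))/1652)*(493813 + (757 + 110)) = (2789212 + (-1393 + 2729104*1072)/1652)*(493813 + 867) = (2789212 + (-1393 + 2925599488)/1652)*494680 = (2789212 + (1/1652)*2925598095)*494680 = (2789212 + 417942585/236)*494680 = (1076196617/236)*494680 = 133093235624390/59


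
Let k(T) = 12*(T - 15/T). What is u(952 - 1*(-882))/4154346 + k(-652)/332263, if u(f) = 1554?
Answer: -124136606618/5357016209397 ≈ -0.023173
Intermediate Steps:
k(T) = -180/T + 12*T
u(952 - 1*(-882))/4154346 + k(-652)/332263 = 1554/4154346 + (-180/(-652) + 12*(-652))/332263 = 1554*(1/4154346) + (-180*(-1/652) - 7824)*(1/332263) = 37/98913 + (45/163 - 7824)*(1/332263) = 37/98913 - 1275267/163*1/332263 = 37/98913 - 1275267/54158869 = -124136606618/5357016209397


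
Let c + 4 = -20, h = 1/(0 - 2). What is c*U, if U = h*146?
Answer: 1752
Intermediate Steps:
h = -1/2 (h = 1/(-2) = -1/2 ≈ -0.50000)
c = -24 (c = -4 - 20 = -24)
U = -73 (U = -1/2*146 = -73)
c*U = -24*(-73) = 1752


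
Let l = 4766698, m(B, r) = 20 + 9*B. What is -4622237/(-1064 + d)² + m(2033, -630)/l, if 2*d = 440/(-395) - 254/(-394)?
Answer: -1254464669695797577339/307673515123633487466 ≈ -4.0773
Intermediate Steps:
d = -7303/31126 (d = (440/(-395) - 254/(-394))/2 = (440*(-1/395) - 254*(-1/394))/2 = (-88/79 + 127/197)/2 = (½)*(-7303/15563) = -7303/31126 ≈ -0.23463)
-4622237/(-1064 + d)² + m(2033, -630)/l = -4622237/(-1064 - 7303/31126)² + (20 + 9*2033)/4766698 = -4622237/((-33125367/31126)²) + (20 + 18297)*(1/4766698) = -4622237/1097289938884689/968827876 + 18317*(1/4766698) = -4622237*968827876/1097289938884689 + 18317/4766698 = -4478152055078612/1097289938884689 + 18317/4766698 = -1254464669695797577339/307673515123633487466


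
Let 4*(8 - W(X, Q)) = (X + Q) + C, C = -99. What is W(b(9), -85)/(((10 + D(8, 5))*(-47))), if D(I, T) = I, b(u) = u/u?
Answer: -215/3384 ≈ -0.063534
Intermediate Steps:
b(u) = 1
W(X, Q) = 131/4 - Q/4 - X/4 (W(X, Q) = 8 - ((X + Q) - 99)/4 = 8 - ((Q + X) - 99)/4 = 8 - (-99 + Q + X)/4 = 8 + (99/4 - Q/4 - X/4) = 131/4 - Q/4 - X/4)
W(b(9), -85)/(((10 + D(8, 5))*(-47))) = (131/4 - 1/4*(-85) - 1/4*1)/(((10 + 8)*(-47))) = (131/4 + 85/4 - 1/4)/((18*(-47))) = (215/4)/(-846) = (215/4)*(-1/846) = -215/3384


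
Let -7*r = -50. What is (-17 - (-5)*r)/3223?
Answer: 131/22561 ≈ 0.0058065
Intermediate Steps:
r = 50/7 (r = -⅐*(-50) = 50/7 ≈ 7.1429)
(-17 - (-5)*r)/3223 = (-17 - (-5)*50/7)/3223 = (-17 - 5*(-50/7))*(1/3223) = (-17 + 250/7)*(1/3223) = (131/7)*(1/3223) = 131/22561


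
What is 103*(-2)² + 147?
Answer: 559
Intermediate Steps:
103*(-2)² + 147 = 103*4 + 147 = 412 + 147 = 559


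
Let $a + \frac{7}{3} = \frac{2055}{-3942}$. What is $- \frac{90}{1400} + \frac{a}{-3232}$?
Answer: $- \frac{9424123}{148639680} \approx -0.063402$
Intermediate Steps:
$a = - \frac{3751}{1314}$ ($a = - \frac{7}{3} + \frac{2055}{-3942} = - \frac{7}{3} + 2055 \left(- \frac{1}{3942}\right) = - \frac{7}{3} - \frac{685}{1314} = - \frac{3751}{1314} \approx -2.8546$)
$- \frac{90}{1400} + \frac{a}{-3232} = - \frac{90}{1400} - \frac{3751}{1314 \left(-3232\right)} = \left(-90\right) \frac{1}{1400} - - \frac{3751}{4246848} = - \frac{9}{140} + \frac{3751}{4246848} = - \frac{9424123}{148639680}$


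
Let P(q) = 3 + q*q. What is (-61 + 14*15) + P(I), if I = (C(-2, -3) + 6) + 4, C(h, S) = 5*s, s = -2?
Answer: 152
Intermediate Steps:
C(h, S) = -10 (C(h, S) = 5*(-2) = -10)
I = 0 (I = (-10 + 6) + 4 = -4 + 4 = 0)
P(q) = 3 + q²
(-61 + 14*15) + P(I) = (-61 + 14*15) + (3 + 0²) = (-61 + 210) + (3 + 0) = 149 + 3 = 152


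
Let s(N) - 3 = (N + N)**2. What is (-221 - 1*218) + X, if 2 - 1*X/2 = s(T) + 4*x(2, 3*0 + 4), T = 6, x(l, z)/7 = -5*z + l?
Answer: 279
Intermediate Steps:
x(l, z) = -35*z + 7*l (x(l, z) = 7*(-5*z + l) = 7*(l - 5*z) = -35*z + 7*l)
s(N) = 3 + 4*N**2 (s(N) = 3 + (N + N)**2 = 3 + (2*N)**2 = 3 + 4*N**2)
X = 718 (X = 4 - 2*((3 + 4*6**2) + 4*(-35*(3*0 + 4) + 7*2)) = 4 - 2*((3 + 4*36) + 4*(-35*(0 + 4) + 14)) = 4 - 2*((3 + 144) + 4*(-35*4 + 14)) = 4 - 2*(147 + 4*(-140 + 14)) = 4 - 2*(147 + 4*(-126)) = 4 - 2*(147 - 504) = 4 - 2*(-357) = 4 + 714 = 718)
(-221 - 1*218) + X = (-221 - 1*218) + 718 = (-221 - 218) + 718 = -439 + 718 = 279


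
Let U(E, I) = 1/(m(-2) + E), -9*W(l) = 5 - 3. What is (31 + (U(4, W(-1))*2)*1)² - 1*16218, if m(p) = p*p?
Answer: -243863/16 ≈ -15241.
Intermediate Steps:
W(l) = -2/9 (W(l) = -(5 - 3)/9 = -⅑*2 = -2/9)
m(p) = p²
U(E, I) = 1/(4 + E) (U(E, I) = 1/((-2)² + E) = 1/(4 + E))
(31 + (U(4, W(-1))*2)*1)² - 1*16218 = (31 + (2/(4 + 4))*1)² - 1*16218 = (31 + (2/8)*1)² - 16218 = (31 + ((⅛)*2)*1)² - 16218 = (31 + (¼)*1)² - 16218 = (31 + ¼)² - 16218 = (125/4)² - 16218 = 15625/16 - 16218 = -243863/16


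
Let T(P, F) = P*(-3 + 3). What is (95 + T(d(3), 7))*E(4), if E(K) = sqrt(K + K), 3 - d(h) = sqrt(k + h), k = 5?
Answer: 190*sqrt(2) ≈ 268.70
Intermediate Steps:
d(h) = 3 - sqrt(5 + h)
T(P, F) = 0 (T(P, F) = P*0 = 0)
E(K) = sqrt(2)*sqrt(K) (E(K) = sqrt(2*K) = sqrt(2)*sqrt(K))
(95 + T(d(3), 7))*E(4) = (95 + 0)*(sqrt(2)*sqrt(4)) = 95*(sqrt(2)*2) = 95*(2*sqrt(2)) = 190*sqrt(2)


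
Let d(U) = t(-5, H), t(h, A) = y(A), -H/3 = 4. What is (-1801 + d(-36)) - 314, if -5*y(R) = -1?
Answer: -10574/5 ≈ -2114.8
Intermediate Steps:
H = -12 (H = -3*4 = -12)
y(R) = ⅕ (y(R) = -⅕*(-1) = ⅕)
t(h, A) = ⅕
d(U) = ⅕
(-1801 + d(-36)) - 314 = (-1801 + ⅕) - 314 = -9004/5 - 314 = -10574/5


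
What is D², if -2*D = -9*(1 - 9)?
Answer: 1296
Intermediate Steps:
D = -36 (D = -(-9)*(1 - 9)/2 = -(-9)*(-8)/2 = -½*72 = -36)
D² = (-36)² = 1296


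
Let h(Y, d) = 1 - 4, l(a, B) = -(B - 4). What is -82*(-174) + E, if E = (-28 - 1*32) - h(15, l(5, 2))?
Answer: 14211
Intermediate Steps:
l(a, B) = 4 - B (l(a, B) = -(-4 + B) = 4 - B)
h(Y, d) = -3
E = -57 (E = (-28 - 1*32) - 1*(-3) = (-28 - 32) + 3 = -60 + 3 = -57)
-82*(-174) + E = -82*(-174) - 57 = 14268 - 57 = 14211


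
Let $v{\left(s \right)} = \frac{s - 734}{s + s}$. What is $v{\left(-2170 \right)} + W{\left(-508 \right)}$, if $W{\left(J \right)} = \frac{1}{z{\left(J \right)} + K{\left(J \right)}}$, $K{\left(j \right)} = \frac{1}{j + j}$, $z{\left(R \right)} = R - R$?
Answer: $- \frac{1101634}{1085} \approx -1015.3$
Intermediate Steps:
$z{\left(R \right)} = 0$
$v{\left(s \right)} = \frac{-734 + s}{2 s}$
$K{\left(j \right)} = \frac{1}{2 j}$
$W{\left(J \right)} = 2 J$ ($W{\left(J \right)} = \frac{1}{0 + \frac{1}{2 J}} = \frac{1}{\frac{1}{2} \frac{1}{J}} = 2 J$)
$v{\left(-2170 \right)} + W{\left(-508 \right)} = \frac{-734 - 2170}{2 \left(-2170\right)} + 2 \left(-508\right) = \frac{1}{2} \left(- \frac{1}{2170}\right) \left(-2904\right) - 1016 = \frac{726}{1085} - 1016 = - \frac{1101634}{1085}$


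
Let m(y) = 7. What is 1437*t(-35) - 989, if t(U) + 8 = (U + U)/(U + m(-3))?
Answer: -17785/2 ≈ -8892.5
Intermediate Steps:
t(U) = -8 + 2*U/(7 + U) (t(U) = -8 + (U + U)/(U + 7) = -8 + (2*U)/(7 + U) = -8 + 2*U/(7 + U))
1437*t(-35) - 989 = 1437*(2*(-28 - 3*(-35))/(7 - 35)) - 989 = 1437*(2*(-28 + 105)/(-28)) - 989 = 1437*(2*(-1/28)*77) - 989 = 1437*(-11/2) - 989 = -15807/2 - 989 = -17785/2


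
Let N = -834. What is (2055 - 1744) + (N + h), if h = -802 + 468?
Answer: -857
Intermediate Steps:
h = -334
(2055 - 1744) + (N + h) = (2055 - 1744) + (-834 - 334) = 311 - 1168 = -857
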